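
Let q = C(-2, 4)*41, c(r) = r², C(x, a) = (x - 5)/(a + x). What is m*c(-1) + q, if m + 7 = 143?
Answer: -15/2 ≈ -7.5000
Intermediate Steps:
m = 136 (m = -7 + 143 = 136)
C(x, a) = (-5 + x)/(a + x)
q = -287/2 (q = ((-5 - 2)/(4 - 2))*41 = (-7/2)*41 = ((½)*(-7))*41 = -7/2*41 = -287/2 ≈ -143.50)
m*c(-1) + q = 136*(-1)² - 287/2 = 136*1 - 287/2 = 136 - 287/2 = -15/2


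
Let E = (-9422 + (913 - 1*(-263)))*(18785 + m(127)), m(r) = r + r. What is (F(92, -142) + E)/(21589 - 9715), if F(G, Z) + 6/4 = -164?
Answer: -313991519/23748 ≈ -13222.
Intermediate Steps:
m(r) = 2*r
F(G, Z) = -331/2 (F(G, Z) = -3/2 - 164 = -331/2)
E = -156995594 (E = (-9422 + (913 - 1*(-263)))*(18785 + 2*127) = (-9422 + (913 + 263))*(18785 + 254) = (-9422 + 1176)*19039 = -8246*19039 = -156995594)
(F(92, -142) + E)/(21589 - 9715) = (-331/2 - 156995594)/(21589 - 9715) = -313991519/2/11874 = -313991519/2*1/11874 = -313991519/23748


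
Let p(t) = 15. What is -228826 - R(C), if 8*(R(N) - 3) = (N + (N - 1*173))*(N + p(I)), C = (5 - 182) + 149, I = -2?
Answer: -1833609/8 ≈ -2.2920e+5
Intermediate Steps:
C = -28 (C = -177 + 149 = -28)
R(N) = 3 + (-173 + 2*N)*(15 + N)/8 (R(N) = 3 + ((N + (N - 1*173))*(N + 15))/8 = 3 + ((N + (N - 173))*(15 + N))/8 = 3 + ((N + (-173 + N))*(15 + N))/8 = 3 + ((-173 + 2*N)*(15 + N))/8 = 3 + (-173 + 2*N)*(15 + N)/8)
-228826 - R(C) = -228826 - (-2571/8 - 143/8*(-28) + (¼)*(-28)²) = -228826 - (-2571/8 + 1001/2 + (¼)*784) = -228826 - (-2571/8 + 1001/2 + 196) = -228826 - 1*3001/8 = -228826 - 3001/8 = -1833609/8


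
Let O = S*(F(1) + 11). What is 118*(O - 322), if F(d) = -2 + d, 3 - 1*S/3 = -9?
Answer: 4484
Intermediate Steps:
S = 36 (S = 9 - 3*(-9) = 9 + 27 = 36)
O = 360 (O = 36*((-2 + 1) + 11) = 36*(-1 + 11) = 36*10 = 360)
118*(O - 322) = 118*(360 - 322) = 118*38 = 4484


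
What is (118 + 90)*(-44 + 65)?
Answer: 4368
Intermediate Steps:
(118 + 90)*(-44 + 65) = 208*21 = 4368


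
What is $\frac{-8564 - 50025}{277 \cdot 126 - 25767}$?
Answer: $- \frac{58589}{9135} \approx -6.4137$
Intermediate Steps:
$\frac{-8564 - 50025}{277 \cdot 126 - 25767} = - \frac{58589}{34902 - 25767} = - \frac{58589}{9135}$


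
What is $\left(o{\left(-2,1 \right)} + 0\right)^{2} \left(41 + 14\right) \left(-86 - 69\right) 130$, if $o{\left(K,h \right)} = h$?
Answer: $-1108250$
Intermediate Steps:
$\left(o{\left(-2,1 \right)} + 0\right)^{2} \left(41 + 14\right) \left(-86 - 69\right) 130 = \left(1 + 0\right)^{2} \left(41 + 14\right) \left(-86 - 69\right) 130 = 1^{2} \cdot 55 \left(-155\right) 130 = 1 \left(-8525\right) 130 = \left(-8525\right) 130 = -1108250$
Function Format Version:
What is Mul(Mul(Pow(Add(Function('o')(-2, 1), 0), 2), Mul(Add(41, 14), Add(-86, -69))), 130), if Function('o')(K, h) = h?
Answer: -1108250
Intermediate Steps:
Mul(Mul(Pow(Add(Function('o')(-2, 1), 0), 2), Mul(Add(41, 14), Add(-86, -69))), 130) = Mul(Mul(Pow(Add(1, 0), 2), Mul(Add(41, 14), Add(-86, -69))), 130) = Mul(Mul(Pow(1, 2), Mul(55, -155)), 130) = Mul(Mul(1, -8525), 130) = Mul(-8525, 130) = -1108250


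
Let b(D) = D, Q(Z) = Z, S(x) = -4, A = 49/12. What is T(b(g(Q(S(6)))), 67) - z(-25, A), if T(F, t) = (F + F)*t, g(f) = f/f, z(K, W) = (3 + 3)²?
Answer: 98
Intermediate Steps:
A = 49/12 (A = 49*(1/12) = 49/12 ≈ 4.0833)
z(K, W) = 36 (z(K, W) = 6² = 36)
g(f) = 1
T(F, t) = 2*F*t (T(F, t) = (2*F)*t = 2*F*t)
T(b(g(Q(S(6)))), 67) - z(-25, A) = 2*1*67 - 1*36 = 134 - 36 = 98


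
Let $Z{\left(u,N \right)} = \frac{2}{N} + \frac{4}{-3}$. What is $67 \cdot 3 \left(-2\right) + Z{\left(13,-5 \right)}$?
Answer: $- \frac{6056}{15} \approx -403.73$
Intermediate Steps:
$Z{\left(u,N \right)} = - \frac{4}{3} + \frac{2}{N}$ ($Z{\left(u,N \right)} = \frac{2}{N} + 4 \left(- \frac{1}{3}\right) = \frac{2}{N} - \frac{4}{3} = - \frac{4}{3} + \frac{2}{N}$)
$67 \cdot 3 \left(-2\right) + Z{\left(13,-5 \right)} = 67 \cdot 3 \left(-2\right) - \left(\frac{4}{3} - \frac{2}{-5}\right) = 67 \left(-6\right) + \left(- \frac{4}{3} + 2 \left(- \frac{1}{5}\right)\right) = -402 - \frac{26}{15} = - \frac{6056}{15}$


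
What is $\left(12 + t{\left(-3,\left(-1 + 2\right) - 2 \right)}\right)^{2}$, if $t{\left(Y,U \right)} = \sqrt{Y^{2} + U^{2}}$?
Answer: $\left(12 + \sqrt{10}\right)^{2} \approx 229.89$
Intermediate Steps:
$t{\left(Y,U \right)} = \sqrt{U^{2} + Y^{2}}$
$\left(12 + t{\left(-3,\left(-1 + 2\right) - 2 \right)}\right)^{2} = \left(12 + \sqrt{\left(\left(-1 + 2\right) - 2\right)^{2} + \left(-3\right)^{2}}\right)^{2} = \left(12 + \sqrt{\left(1 - 2\right)^{2} + 9}\right)^{2} = \left(12 + \sqrt{\left(-1\right)^{2} + 9}\right)^{2} = \left(12 + \sqrt{1 + 9}\right)^{2} = \left(12 + \sqrt{10}\right)^{2}$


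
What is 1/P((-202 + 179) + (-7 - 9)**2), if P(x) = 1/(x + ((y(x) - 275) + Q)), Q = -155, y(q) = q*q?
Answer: 54092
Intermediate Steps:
y(q) = q**2
P(x) = 1/(-430 + x + x**2) (P(x) = 1/(x + ((x**2 - 275) - 155)) = 1/(x + ((-275 + x**2) - 155)) = 1/(x + (-430 + x**2)) = 1/(-430 + x + x**2))
1/P((-202 + 179) + (-7 - 9)**2) = 1/(1/(-430 + ((-202 + 179) + (-7 - 9)**2) + ((-202 + 179) + (-7 - 9)**2)**2)) = 1/(1/(-430 + (-23 + (-16)**2) + (-23 + (-16)**2)**2)) = 1/(1/(-430 + (-23 + 256) + (-23 + 256)**2)) = 1/(1/(-430 + 233 + 233**2)) = 1/(1/(-430 + 233 + 54289)) = 1/(1/54092) = 54092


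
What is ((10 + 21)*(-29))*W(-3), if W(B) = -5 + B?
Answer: 7192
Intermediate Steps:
((10 + 21)*(-29))*W(-3) = ((10 + 21)*(-29))*(-5 - 3) = (31*(-29))*(-8) = -899*(-8) = 7192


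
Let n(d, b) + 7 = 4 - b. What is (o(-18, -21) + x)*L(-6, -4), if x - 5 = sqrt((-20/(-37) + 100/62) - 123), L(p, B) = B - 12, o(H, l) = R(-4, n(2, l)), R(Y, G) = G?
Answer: -368 - 16*I*sqrt(158986817)/1147 ≈ -368.0 - 175.89*I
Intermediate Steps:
n(d, b) = -3 - b (n(d, b) = -7 + (4 - b) = -3 - b)
o(H, l) = -3 - l
L(p, B) = -12 + B
x = 5 + I*sqrt(158986817)/1147 (x = 5 + sqrt((-20/(-37) + 100/62) - 123) = 5 + sqrt((-20*(-1/37) + 100*(1/62)) - 123) = 5 + sqrt((20/37 + 50/31) - 123) = 5 + sqrt(2470/1147 - 123) = 5 + sqrt(-138611/1147) = 5 + I*sqrt(158986817)/1147 ≈ 5.0 + 10.993*I)
(o(-18, -21) + x)*L(-6, -4) = ((-3 - 1*(-21)) + (5 + I*sqrt(158986817)/1147))*(-12 - 4) = ((-3 + 21) + (5 + I*sqrt(158986817)/1147))*(-16) = (18 + (5 + I*sqrt(158986817)/1147))*(-16) = (23 + I*sqrt(158986817)/1147)*(-16) = -368 - 16*I*sqrt(158986817)/1147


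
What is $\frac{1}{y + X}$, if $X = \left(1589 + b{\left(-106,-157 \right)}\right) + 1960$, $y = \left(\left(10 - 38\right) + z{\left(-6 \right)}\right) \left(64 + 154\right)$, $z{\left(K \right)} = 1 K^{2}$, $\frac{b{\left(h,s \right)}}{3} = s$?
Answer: $\frac{1}{4822} \approx 0.00020738$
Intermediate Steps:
$b{\left(h,s \right)} = 3 s$
$z{\left(K \right)} = K^{2}$
$y = 1744$ ($y = \left(\left(10 - 38\right) + \left(-6\right)^{2}\right) \left(64 + 154\right) = \left(-28 + 36\right) 218 = 8 \cdot 218 = 1744$)
$X = 3078$ ($X = \left(1589 + 3 \left(-157\right)\right) + 1960 = \left(1589 - 471\right) + 1960 = 1118 + 1960 = 3078$)
$\frac{1}{y + X} = \frac{1}{1744 + 3078} = \frac{1}{4822}$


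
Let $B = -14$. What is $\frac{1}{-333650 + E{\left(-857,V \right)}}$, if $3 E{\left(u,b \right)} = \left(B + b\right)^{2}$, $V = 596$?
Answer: $- \frac{1}{220742} \approx -4.5302 \cdot 10^{-6}$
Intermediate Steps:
$E{\left(u,b \right)} = \frac{\left(-14 + b\right)^{2}}{3}$
$\frac{1}{-333650 + E{\left(-857,V \right)}} = \frac{1}{-333650 + \frac{\left(-14 + 596\right)^{2}}{3}} = \frac{1}{-333650 + \frac{582^{2}}{3}} = \frac{1}{-333650 + \frac{1}{3} \cdot 338724} = \frac{1}{-333650 + 112908} = \frac{1}{-220742} = - \frac{1}{220742}$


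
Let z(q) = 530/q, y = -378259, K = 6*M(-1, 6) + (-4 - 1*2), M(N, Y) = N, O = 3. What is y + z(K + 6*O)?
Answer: -1134512/3 ≈ -3.7817e+5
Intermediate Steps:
K = -12 (K = 6*(-1) + (-4 - 1*2) = -6 + (-4 - 2) = -6 - 6 = -12)
y + z(K + 6*O) = -378259 + 530/(-12 + 6*3) = -378259 + 530/(-12 + 18) = -378259 + 530/6 = -378259 + 530*(⅙) = -378259 + 265/3 = -1134512/3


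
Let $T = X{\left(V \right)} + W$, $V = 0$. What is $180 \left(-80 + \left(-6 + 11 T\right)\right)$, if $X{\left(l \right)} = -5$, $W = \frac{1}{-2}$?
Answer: $-26370$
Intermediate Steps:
$W = - \frac{1}{2} \approx -0.5$
$T = - \frac{11}{2}$ ($T = -5 - \frac{1}{2} = - \frac{11}{2} \approx -5.5$)
$180 \left(-80 + \left(-6 + 11 T\right)\right) = 180 \left(-80 + \left(-6 + 11 \left(- \frac{11}{2}\right)\right)\right) = 180 \left(-80 - \frac{133}{2}\right) = 180 \left(- \frac{293}{2}\right) = -26370$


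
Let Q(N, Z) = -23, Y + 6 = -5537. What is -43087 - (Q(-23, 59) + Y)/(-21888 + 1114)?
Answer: -447547452/10387 ≈ -43087.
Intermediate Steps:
Y = -5543 (Y = -6 - 5537 = -5543)
-43087 - (Q(-23, 59) + Y)/(-21888 + 1114) = -43087 - (-23 - 5543)/(-21888 + 1114) = -43087 - (-5566)/(-20774) = -43087 - (-5566)*(-1)/20774 = -43087 - 1*2783/10387 = -43087 - 2783/10387 = -447547452/10387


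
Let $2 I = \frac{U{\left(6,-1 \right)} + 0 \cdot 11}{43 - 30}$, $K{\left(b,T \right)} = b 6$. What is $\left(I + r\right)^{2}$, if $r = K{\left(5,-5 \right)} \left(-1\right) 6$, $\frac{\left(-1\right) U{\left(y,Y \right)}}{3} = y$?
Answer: $\frac{5517801}{169} \approx 32650.0$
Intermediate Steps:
$U{\left(y,Y \right)} = - 3 y$
$K{\left(b,T \right)} = 6 b$
$I = - \frac{9}{13}$ ($I = \frac{\left(\left(-3\right) 6 + 0 \cdot 11\right) \frac{1}{43 - 30}}{2} = \frac{\left(-18 + 0\right) \frac{1}{13}}{2} = \frac{\left(-18\right) \frac{1}{13}}{2} = \frac{1}{2} \left(- \frac{18}{13}\right) = - \frac{9}{13} \approx -0.69231$)
$r = -180$ ($r = 6 \cdot 5 \left(-1\right) 6 = 30 \left(-1\right) 6 = \left(-30\right) 6 = -180$)
$\left(I + r\right)^{2} = \left(- \frac{9}{13} - 180\right)^{2} = \left(- \frac{2349}{13}\right)^{2} = \frac{5517801}{169}$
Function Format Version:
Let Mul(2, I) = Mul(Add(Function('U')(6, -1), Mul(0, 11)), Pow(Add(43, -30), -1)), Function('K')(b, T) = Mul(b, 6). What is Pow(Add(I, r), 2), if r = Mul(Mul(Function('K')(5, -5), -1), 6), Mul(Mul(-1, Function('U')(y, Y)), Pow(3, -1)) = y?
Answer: Rational(5517801, 169) ≈ 32650.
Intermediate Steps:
Function('U')(y, Y) = Mul(-3, y)
Function('K')(b, T) = Mul(6, b)
I = Rational(-9, 13) (I = Mul(Rational(1, 2), Mul(Add(Mul(-3, 6), Mul(0, 11)), Pow(Add(43, -30), -1))) = Mul(Rational(1, 2), Mul(Add(-18, 0), Pow(13, -1))) = Mul(Rational(1, 2), Mul(-18, Rational(1, 13))) = Mul(Rational(1, 2), Rational(-18, 13)) = Rational(-9, 13) ≈ -0.69231)
r = -180 (r = Mul(Mul(Mul(6, 5), -1), 6) = Mul(Mul(30, -1), 6) = Mul(-30, 6) = -180)
Pow(Add(I, r), 2) = Pow(Add(Rational(-9, 13), -180), 2) = Pow(Rational(-2349, 13), 2) = Rational(5517801, 169)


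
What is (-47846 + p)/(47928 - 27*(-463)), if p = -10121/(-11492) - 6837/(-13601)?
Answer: -7478242374907/9445215374868 ≈ -0.79175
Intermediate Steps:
p = 216226525/156302692 (p = -10121*(-1/11492) - 6837*(-1/13601) = 10121/11492 + 6837/13601 = 216226525/156302692 ≈ 1.3834)
(-47846 + p)/(47928 - 27*(-463)) = (-47846 + 216226525/156302692)/(47928 - 27*(-463)) = -7478242374907/(156302692*(47928 + 12501)) = -7478242374907/156302692/60429 = -7478242374907/156302692*1/60429 = -7478242374907/9445215374868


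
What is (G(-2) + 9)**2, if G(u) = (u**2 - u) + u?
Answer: 169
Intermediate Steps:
G(u) = u**2
(G(-2) + 9)**2 = ((-2)**2 + 9)**2 = (4 + 9)**2 = 13**2 = 169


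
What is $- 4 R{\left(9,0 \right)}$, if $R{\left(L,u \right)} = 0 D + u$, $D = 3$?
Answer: $0$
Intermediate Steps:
$R{\left(L,u \right)} = u$ ($R{\left(L,u \right)} = 0 \cdot 3 + u = 0 + u = u$)
$- 4 R{\left(9,0 \right)} = \left(-4\right) 0 = 0$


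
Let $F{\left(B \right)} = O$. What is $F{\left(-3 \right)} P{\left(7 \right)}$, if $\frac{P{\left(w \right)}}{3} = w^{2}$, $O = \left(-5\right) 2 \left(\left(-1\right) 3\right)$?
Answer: $4410$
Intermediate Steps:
$O = 30$ ($O = \left(-10\right) \left(-3\right) = 30$)
$P{\left(w \right)} = 3 w^{2}$
$F{\left(B \right)} = 30$
$F{\left(-3 \right)} P{\left(7 \right)} = 30 \cdot 3 \cdot 7^{2} = 30 \cdot 3 \cdot 49 = 30 \cdot 147 = 4410$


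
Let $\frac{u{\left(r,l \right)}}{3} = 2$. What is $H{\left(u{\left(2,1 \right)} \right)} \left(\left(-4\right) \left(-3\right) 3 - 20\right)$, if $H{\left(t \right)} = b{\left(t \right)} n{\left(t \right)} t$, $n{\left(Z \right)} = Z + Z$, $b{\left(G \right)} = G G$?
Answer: $41472$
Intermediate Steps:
$u{\left(r,l \right)} = 6$ ($u{\left(r,l \right)} = 3 \cdot 2 = 6$)
$b{\left(G \right)} = G^{2}$
$n{\left(Z \right)} = 2 Z$
$H{\left(t \right)} = 2 t^{4}$ ($H{\left(t \right)} = t^{2} \cdot 2 t t = 2 t^{3} t = 2 t^{4}$)
$H{\left(u{\left(2,1 \right)} \right)} \left(\left(-4\right) \left(-3\right) 3 - 20\right) = 2 \cdot 6^{4} \left(\left(-4\right) \left(-3\right) 3 - 20\right) = 2 \cdot 1296 \left(12 \cdot 3 - 20\right) = 2592 \left(36 - 20\right) = 2592 \cdot 16 = 41472$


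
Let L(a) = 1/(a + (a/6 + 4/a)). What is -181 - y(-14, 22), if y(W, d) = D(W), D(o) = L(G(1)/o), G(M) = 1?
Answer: -121801/673 ≈ -180.98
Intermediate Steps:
L(a) = 1/(4/a + 7*a/6) (L(a) = 1/(a + (a*(⅙) + 4/a)) = 1/(a + (a/6 + 4/a)) = 1/(a + (4/a + a/6)) = 1/(4/a + 7*a/6))
D(o) = 6/(o*(24 + 7/o²)) (D(o) = 6*(1/o)/(24 + 7*(1/o)²) = 6/(o*(24 + 7*(1/o)²)) = 6/(o*(24 + 7/o²)))
y(W, d) = 6*W/(7 + 24*W²)
-181 - y(-14, 22) = -181 - 6*(-14)/(7 + 24*(-14)²) = -181 - 6*(-14)/(7 + 24*196) = -181 - 6*(-14)/(7 + 4704) = -181 - 6*(-14)/4711 = -181 - 1*(-12/673) = -181 + 12/673 = -121801/673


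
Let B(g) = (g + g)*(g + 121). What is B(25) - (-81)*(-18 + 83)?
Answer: 12565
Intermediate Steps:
B(g) = 2*g*(121 + g) (B(g) = (2*g)*(121 + g) = 2*g*(121 + g))
B(25) - (-81)*(-18 + 83) = 2*25*(121 + 25) - (-81)*(-18 + 83) = 2*25*146 - (-81)*65 = 7300 - 1*(-5265) = 7300 + 5265 = 12565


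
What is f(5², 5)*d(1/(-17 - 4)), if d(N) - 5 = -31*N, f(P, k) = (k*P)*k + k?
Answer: 4080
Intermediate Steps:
f(P, k) = k + P*k² (f(P, k) = (P*k)*k + k = P*k² + k = k + P*k²)
d(N) = 5 - 31*N
f(5², 5)*d(1/(-17 - 4)) = (5*(1 + 5²*5))*(5 - 31/(-17 - 4)) = (5*(1 + 25*5))*(5 - 31/(-21)) = (5*(1 + 125))*(5 - 31*(-1/21)) = (5*126)*(5 + 31/21) = 630*(136/21) = 4080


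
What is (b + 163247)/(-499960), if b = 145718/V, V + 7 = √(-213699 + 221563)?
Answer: -1276795331/3907187400 - 72859*√1966/976796850 ≈ -0.33009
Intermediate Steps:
V = -7 + 2*√1966 (V = -7 + √(-213699 + 221563) = -7 + √7864 = -7 + 2*√1966 ≈ 81.679)
b = 145718/(-7 + 2*√1966) ≈ 1784.0
(b + 163247)/(-499960) = ((1020026/7815 + 291436*√1966/7815) + 163247)/(-499960) = (1276795331/7815 + 291436*√1966/7815)*(-1/499960) = -1276795331/3907187400 - 72859*√1966/976796850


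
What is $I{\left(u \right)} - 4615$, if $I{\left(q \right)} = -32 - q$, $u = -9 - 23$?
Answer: $-4615$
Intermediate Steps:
$u = -32$
$I{\left(u \right)} - 4615 = \left(-32 - -32\right) - 4615 = \left(-32 + 32\right) - 4615 = 0 - 4615 = -4615$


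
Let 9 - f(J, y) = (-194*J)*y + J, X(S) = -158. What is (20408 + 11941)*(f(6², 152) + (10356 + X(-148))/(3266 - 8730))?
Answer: 93816140810637/2732 ≈ 3.4340e+10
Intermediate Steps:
f(J, y) = 9 - J + 194*J*y (f(J, y) = 9 - ((-194*J)*y + J) = 9 - (-194*J*y + J) = 9 - (J - 194*J*y) = 9 + (-J + 194*J*y) = 9 - J + 194*J*y)
(20408 + 11941)*(f(6², 152) + (10356 + X(-148))/(3266 - 8730)) = (20408 + 11941)*((9 - 1*6² + 194*6²*152) + (10356 - 158)/(3266 - 8730)) = 32349*((9 - 1*36 + 194*36*152) + 10198/(-5464)) = 32349*((9 - 36 + 1061568) + 10198*(-1/5464)) = 32349*(1061541 - 5099/2732) = 32349*(2900124913/2732) = 93816140810637/2732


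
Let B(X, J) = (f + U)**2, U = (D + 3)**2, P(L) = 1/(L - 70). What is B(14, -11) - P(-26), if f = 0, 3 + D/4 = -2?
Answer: 8018017/96 ≈ 83521.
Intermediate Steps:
P(L) = 1/(-70 + L)
D = -20 (D = -12 + 4*(-2) = -12 - 8 = -20)
U = 289 (U = (-20 + 3)**2 = (-17)**2 = 289)
B(X, J) = 83521 (B(X, J) = (0 + 289)**2 = 289**2 = 83521)
B(14, -11) - P(-26) = 83521 - 1/(-70 - 26) = 83521 - 1/(-96) = 83521 - 1*(-1/96) = 83521 + 1/96 = 8018017/96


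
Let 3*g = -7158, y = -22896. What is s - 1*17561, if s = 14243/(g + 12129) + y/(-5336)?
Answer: -114084196394/6498581 ≈ -17555.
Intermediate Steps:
g = -2386 (g = (1/3)*(-7158) = -2386)
s = 37384547/6498581 (s = 14243/(-2386 + 12129) - 22896/(-5336) = 14243/9743 - 22896*(-1/5336) = 14243*(1/9743) + 2862/667 = 14243/9743 + 2862/667 = 37384547/6498581 ≈ 5.7527)
s - 1*17561 = 37384547/6498581 - 1*17561 = 37384547/6498581 - 17561 = -114084196394/6498581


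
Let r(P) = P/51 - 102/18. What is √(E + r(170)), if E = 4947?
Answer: √44502/3 ≈ 70.318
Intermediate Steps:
r(P) = -17/3 + P/51 (r(P) = P*(1/51) - 102*1/18 = P/51 - 17/3 = -17/3 + P/51)
√(E + r(170)) = √(4947 + (-17/3 + (1/51)*170)) = √(4947 + (-17/3 + 10/3)) = √(4947 - 7/3) = √(14834/3) = √44502/3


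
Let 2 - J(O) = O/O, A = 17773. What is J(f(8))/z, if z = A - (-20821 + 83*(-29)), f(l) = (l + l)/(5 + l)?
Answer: 1/41001 ≈ 2.4390e-5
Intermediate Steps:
f(l) = 2*l/(5 + l) (f(l) = (2*l)/(5 + l) = 2*l/(5 + l))
z = 41001 (z = 17773 - (-20821 + 83*(-29)) = 17773 - (-20821 - 2407) = 17773 - 1*(-23228) = 17773 + 23228 = 41001)
J(O) = 1 (J(O) = 2 - O/O = 2 - 1*1 = 2 - 1 = 1)
J(f(8))/z = 1/41001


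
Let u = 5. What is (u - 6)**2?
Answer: 1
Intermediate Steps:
(u - 6)**2 = (5 - 6)**2 = (-1)**2 = 1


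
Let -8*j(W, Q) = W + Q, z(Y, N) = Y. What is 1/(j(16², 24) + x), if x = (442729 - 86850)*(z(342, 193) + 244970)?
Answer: 1/87301389213 ≈ 1.1455e-11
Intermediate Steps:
j(W, Q) = -Q/8 - W/8 (j(W, Q) = -(W + Q)/8 = -(Q + W)/8 = -Q/8 - W/8)
x = 87301389248 (x = (442729 - 86850)*(342 + 244970) = 355879*245312 = 87301389248)
1/(j(16², 24) + x) = 1/((-⅛*24 - ⅛*16²) + 87301389248) = 1/((-3 - ⅛*256) + 87301389248) = 1/((-3 - 32) + 87301389248) = 1/(-35 + 87301389248) = 1/87301389213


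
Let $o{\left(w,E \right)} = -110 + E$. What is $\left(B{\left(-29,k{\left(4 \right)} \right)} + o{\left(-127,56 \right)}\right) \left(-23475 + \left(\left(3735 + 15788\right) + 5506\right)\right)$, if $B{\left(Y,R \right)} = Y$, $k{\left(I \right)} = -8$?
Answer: $-128982$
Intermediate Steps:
$\left(B{\left(-29,k{\left(4 \right)} \right)} + o{\left(-127,56 \right)}\right) \left(-23475 + \left(\left(3735 + 15788\right) + 5506\right)\right) = \left(-29 + \left(-110 + 56\right)\right) \left(-23475 + \left(\left(3735 + 15788\right) + 5506\right)\right) = \left(-29 - 54\right) \left(-23475 + \left(19523 + 5506\right)\right) = - 83 \left(-23475 + 25029\right) = \left(-83\right) 1554 = -128982$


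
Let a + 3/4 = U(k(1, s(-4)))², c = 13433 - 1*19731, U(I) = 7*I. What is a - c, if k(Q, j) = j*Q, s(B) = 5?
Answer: 30089/4 ≈ 7522.3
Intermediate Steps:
k(Q, j) = Q*j
c = -6298 (c = 13433 - 19731 = -6298)
a = 4897/4 (a = -¾ + (7*(1*5))² = -¾ + (7*5)² = -¾ + 35² = -¾ + 1225 = 4897/4 ≈ 1224.3)
a - c = 4897/4 - 1*(-6298) = 4897/4 + 6298 = 30089/4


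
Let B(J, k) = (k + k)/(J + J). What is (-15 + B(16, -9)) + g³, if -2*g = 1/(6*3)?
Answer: -726085/46656 ≈ -15.563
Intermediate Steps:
B(J, k) = k/J (B(J, k) = (2*k)/((2*J)) = (2*k)*(1/(2*J)) = k/J)
g = -1/36 (g = -1/(2*6*3) = -1/(12*3) = -½*1/18 = -1/36 ≈ -0.027778)
(-15 + B(16, -9)) + g³ = (-15 - 9/16) + (-1/36)³ = (-15 - 9*1/16) - 1/46656 = (-15 - 9/16) - 1/46656 = -249/16 - 1/46656 = -726085/46656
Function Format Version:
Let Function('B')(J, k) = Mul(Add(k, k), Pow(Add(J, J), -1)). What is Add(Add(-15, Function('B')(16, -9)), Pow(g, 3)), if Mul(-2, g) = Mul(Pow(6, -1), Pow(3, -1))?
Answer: Rational(-726085, 46656) ≈ -15.563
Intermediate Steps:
Function('B')(J, k) = Mul(k, Pow(J, -1)) (Function('B')(J, k) = Mul(Mul(2, k), Pow(Mul(2, J), -1)) = Mul(Mul(2, k), Mul(Rational(1, 2), Pow(J, -1))) = Mul(k, Pow(J, -1)))
g = Rational(-1, 36) (g = Mul(Rational(-1, 2), Mul(Pow(6, -1), Pow(3, -1))) = Mul(Rational(-1, 2), Mul(Rational(1, 6), Rational(1, 3))) = Mul(Rational(-1, 2), Rational(1, 18)) = Rational(-1, 36) ≈ -0.027778)
Add(Add(-15, Function('B')(16, -9)), Pow(g, 3)) = Add(Add(-15, Mul(-9, Pow(16, -1))), Pow(Rational(-1, 36), 3)) = Add(Add(-15, Mul(-9, Rational(1, 16))), Rational(-1, 46656)) = Add(Add(-15, Rational(-9, 16)), Rational(-1, 46656)) = Add(Rational(-249, 16), Rational(-1, 46656)) = Rational(-726085, 46656)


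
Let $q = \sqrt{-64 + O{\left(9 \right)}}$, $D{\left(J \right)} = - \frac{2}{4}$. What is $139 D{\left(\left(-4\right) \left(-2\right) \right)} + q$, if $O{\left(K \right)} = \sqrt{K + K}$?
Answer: $- \frac{139}{2} + i \sqrt{64 - 3 \sqrt{2}} \approx -69.5 + 7.7303 i$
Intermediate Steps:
$O{\left(K \right)} = \sqrt{2} \sqrt{K}$ ($O{\left(K \right)} = \sqrt{2 K} = \sqrt{2} \sqrt{K}$)
$D{\left(J \right)} = - \frac{1}{2}$ ($D{\left(J \right)} = \left(-2\right) \frac{1}{4} = - \frac{1}{2}$)
$q = \sqrt{-64 + 3 \sqrt{2}}$ ($q = \sqrt{-64 + \sqrt{2} \sqrt{9}} = \sqrt{-64 + \sqrt{2} \cdot 3} = \sqrt{-64 + 3 \sqrt{2}} \approx 7.7303 i$)
$139 D{\left(\left(-4\right) \left(-2\right) \right)} + q = 139 \left(- \frac{1}{2}\right) + \sqrt{-64 + 3 \sqrt{2}} = - \frac{139}{2} + \sqrt{-64 + 3 \sqrt{2}}$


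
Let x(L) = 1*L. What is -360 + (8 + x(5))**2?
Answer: -191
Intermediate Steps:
x(L) = L
-360 + (8 + x(5))**2 = -360 + (8 + 5)**2 = -360 + 13**2 = -360 + 169 = -191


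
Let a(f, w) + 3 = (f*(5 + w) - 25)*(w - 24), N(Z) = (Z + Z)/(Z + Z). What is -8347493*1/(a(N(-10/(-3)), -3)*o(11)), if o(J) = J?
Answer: -758863/618 ≈ -1227.9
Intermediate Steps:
N(Z) = 1 (N(Z) = (2*Z)/((2*Z)) = (2*Z)*(1/(2*Z)) = 1)
a(f, w) = -3 + (-25 + f*(5 + w))*(-24 + w) (a(f, w) = -3 + (f*(5 + w) - 25)*(w - 24) = -3 + (-25 + f*(5 + w))*(-24 + w))
-8347493*1/(a(N(-10/(-3)), -3)*o(11)) = -8347493*1/(11*(597 - 120*1 - 25*(-3) + 1*(-3)² - 19*1*(-3))) = -8347493*1/(11*(597 - 120 + 75 + 1*9 + 57)) = -8347493*1/(11*(597 - 120 + 75 + 9 + 57)) = -8347493/(618*11) = -8347493/6798 = -8347493*1/6798 = -758863/618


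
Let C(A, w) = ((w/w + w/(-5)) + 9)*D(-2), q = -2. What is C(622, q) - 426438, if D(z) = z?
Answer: -2132294/5 ≈ -4.2646e+5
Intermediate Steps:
C(A, w) = -20 + 2*w/5 (C(A, w) = ((w/w + w/(-5)) + 9)*(-2) = ((1 + w*(-1/5)) + 9)*(-2) = ((1 - w/5) + 9)*(-2) = (10 - w/5)*(-2) = -20 + 2*w/5)
C(622, q) - 426438 = (-20 + (2/5)*(-2)) - 426438 = (-20 - 4/5) - 426438 = -104/5 - 426438 = -2132294/5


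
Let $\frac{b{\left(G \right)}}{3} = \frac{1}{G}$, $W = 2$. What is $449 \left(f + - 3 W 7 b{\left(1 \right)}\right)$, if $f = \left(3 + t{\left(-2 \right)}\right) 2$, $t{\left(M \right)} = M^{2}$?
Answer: $-50288$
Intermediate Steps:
$b{\left(G \right)} = \frac{3}{G}$
$f = 14$ ($f = \left(3 + \left(-2\right)^{2}\right) 2 = \left(3 + 4\right) 2 = 7 \cdot 2 = 14$)
$449 \left(f + - 3 W 7 b{\left(1 \right)}\right) = 449 \left(14 + \left(-3\right) 2 \cdot 7 \cdot \frac{3}{1}\right) = 449 \left(14 + \left(-6\right) 7 \cdot 3 \cdot 1\right) = 449 \left(14 - 126\right) = 449 \left(-112\right) = -50288$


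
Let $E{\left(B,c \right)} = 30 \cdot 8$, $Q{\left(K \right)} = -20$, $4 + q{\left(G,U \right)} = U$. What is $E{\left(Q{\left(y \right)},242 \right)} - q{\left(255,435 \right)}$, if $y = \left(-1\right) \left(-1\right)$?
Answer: $-191$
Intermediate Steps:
$q{\left(G,U \right)} = -4 + U$
$y = 1$
$E{\left(B,c \right)} = 240$
$E{\left(Q{\left(y \right)},242 \right)} - q{\left(255,435 \right)} = 240 - \left(-4 + 435\right) = 240 - 431 = -191$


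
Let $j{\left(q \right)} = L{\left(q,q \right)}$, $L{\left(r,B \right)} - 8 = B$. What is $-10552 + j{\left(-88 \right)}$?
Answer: $-10632$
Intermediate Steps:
$L{\left(r,B \right)} = 8 + B$
$j{\left(q \right)} = 8 + q$
$-10552 + j{\left(-88 \right)} = -10552 + \left(8 - 88\right) = -10552 - 80 = -10632$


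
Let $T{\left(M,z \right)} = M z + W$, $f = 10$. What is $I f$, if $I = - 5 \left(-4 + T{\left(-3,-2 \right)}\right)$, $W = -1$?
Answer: $-50$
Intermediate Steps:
$T{\left(M,z \right)} = -1 + M z$ ($T{\left(M,z \right)} = M z - 1 = -1 + M z$)
$I = -5$ ($I = - 5 \left(-4 - -5\right) = - 5 \left(-4 + \left(-1 + 6\right)\right) = - 5 \left(-4 + 5\right) = \left(-5\right) 1 = -5$)
$I f = \left(-5\right) 10 = -50$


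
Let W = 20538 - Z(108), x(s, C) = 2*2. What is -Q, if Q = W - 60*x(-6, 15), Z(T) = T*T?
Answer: -8634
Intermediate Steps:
Z(T) = T²
x(s, C) = 4
W = 8874 (W = 20538 - 1*108² = 20538 - 1*11664 = 20538 - 11664 = 8874)
Q = 8634 (Q = 8874 - 60*4 = 8874 - 240 = 8634)
-Q = -1*8634 = -8634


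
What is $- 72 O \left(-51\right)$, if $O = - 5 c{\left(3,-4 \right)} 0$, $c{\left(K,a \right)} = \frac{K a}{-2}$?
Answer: $0$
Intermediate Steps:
$c{\left(K,a \right)} = - \frac{K a}{2}$ ($c{\left(K,a \right)} = K a \left(- \frac{1}{2}\right) = - \frac{K a}{2}$)
$O = 0$ ($O = - 5 \left(\left(- \frac{1}{2}\right) 3 \left(-4\right)\right) 0 = \left(-5\right) 6 \cdot 0 = \left(-30\right) 0 = 0$)
$- 72 O \left(-51\right) = \left(-72\right) 0 \left(-51\right) = 0 \left(-51\right) = 0$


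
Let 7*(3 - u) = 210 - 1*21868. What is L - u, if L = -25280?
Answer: -28377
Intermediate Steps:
u = 3097 (u = 3 - (210 - 1*21868)/7 = 3 - (210 - 21868)/7 = 3 - ⅐*(-21658) = 3 + 3094 = 3097)
L - u = -25280 - 1*3097 = -25280 - 3097 = -28377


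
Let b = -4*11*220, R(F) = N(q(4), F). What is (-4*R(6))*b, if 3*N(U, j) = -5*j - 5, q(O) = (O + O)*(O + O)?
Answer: -1355200/3 ≈ -4.5173e+5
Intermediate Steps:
q(O) = 4*O² (q(O) = (2*O)*(2*O) = 4*O²)
N(U, j) = -5/3 - 5*j/3 (N(U, j) = (-5*j - 5)/3 = (-5 - 5*j)/3 = -5/3 - 5*j/3)
R(F) = -5/3 - 5*F/3
b = -9680 (b = -44*220 = -9680)
(-4*R(6))*b = -4*(-5/3 - 5/3*6)*(-9680) = -4*(-5/3 - 10)*(-9680) = -4*(-35/3)*(-9680) = (140/3)*(-9680) = -1355200/3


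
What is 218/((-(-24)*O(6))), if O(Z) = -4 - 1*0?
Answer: -109/48 ≈ -2.2708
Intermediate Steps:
O(Z) = -4 (O(Z) = -4 + 0 = -4)
218/((-(-24)*O(6))) = 218/((-(-24)*(-4))) = 218/((-12*8)) = 218/(-96) = 218*(-1/96) = -109/48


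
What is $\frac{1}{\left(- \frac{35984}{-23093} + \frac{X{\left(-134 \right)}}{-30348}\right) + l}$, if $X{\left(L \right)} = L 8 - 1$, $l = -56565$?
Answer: $- \frac{700826364}{39641126458439} \approx -1.7679 \cdot 10^{-5}$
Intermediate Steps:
$X{\left(L \right)} = -1 + 8 L$ ($X{\left(L \right)} = 8 L - 1 = -1 + 8 L$)
$\frac{1}{\left(- \frac{35984}{-23093} + \frac{X{\left(-134 \right)}}{-30348}\right) + l} = \frac{1}{\left(- \frac{35984}{-23093} + \frac{-1 + 8 \left(-134\right)}{-30348}\right) - 56565} = \frac{1}{\left(\left(-35984\right) \left(- \frac{1}{23093}\right) + \left(-1 - 1072\right) \left(- \frac{1}{30348}\right)\right) - 56565} = \frac{1}{\left(\frac{35984}{23093} - - \frac{1073}{30348}\right) - 56565} = \frac{1}{\left(\frac{35984}{23093} + \frac{1073}{30348}\right) - 56565} = \frac{1}{\frac{1116821221}{700826364} - 56565} = \frac{1}{- \frac{39641126458439}{700826364}} = - \frac{700826364}{39641126458439}$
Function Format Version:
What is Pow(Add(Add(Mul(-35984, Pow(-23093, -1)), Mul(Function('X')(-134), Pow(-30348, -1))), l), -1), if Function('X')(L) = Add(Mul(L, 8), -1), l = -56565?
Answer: Rational(-700826364, 39641126458439) ≈ -1.7679e-5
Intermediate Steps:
Function('X')(L) = Add(-1, Mul(8, L)) (Function('X')(L) = Add(Mul(8, L), -1) = Add(-1, Mul(8, L)))
Pow(Add(Add(Mul(-35984, Pow(-23093, -1)), Mul(Function('X')(-134), Pow(-30348, -1))), l), -1) = Pow(Add(Add(Mul(-35984, Pow(-23093, -1)), Mul(Add(-1, Mul(8, -134)), Pow(-30348, -1))), -56565), -1) = Pow(Add(Add(Mul(-35984, Rational(-1, 23093)), Mul(Add(-1, -1072), Rational(-1, 30348))), -56565), -1) = Pow(Add(Add(Rational(35984, 23093), Mul(-1073, Rational(-1, 30348))), -56565), -1) = Pow(Add(Add(Rational(35984, 23093), Rational(1073, 30348)), -56565), -1) = Pow(Add(Rational(1116821221, 700826364), -56565), -1) = Pow(Rational(-39641126458439, 700826364), -1) = Rational(-700826364, 39641126458439)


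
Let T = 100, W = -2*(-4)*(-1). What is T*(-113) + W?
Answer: -11308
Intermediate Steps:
W = -8 (W = 8*(-1) = -8)
T*(-113) + W = 100*(-113) - 8 = -11300 - 8 = -11308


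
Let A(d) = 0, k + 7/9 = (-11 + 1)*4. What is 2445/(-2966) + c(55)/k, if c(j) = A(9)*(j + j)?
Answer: -2445/2966 ≈ -0.82434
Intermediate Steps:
k = -367/9 (k = -7/9 + (-11 + 1)*4 = -7/9 - 10*4 = -7/9 - 40 = -367/9 ≈ -40.778)
c(j) = 0 (c(j) = 0*(j + j) = 0*(2*j) = 0)
2445/(-2966) + c(55)/k = 2445/(-2966) + 0/(-367/9) = 2445*(-1/2966) + 0*(-9/367) = -2445/2966 + 0 = -2445/2966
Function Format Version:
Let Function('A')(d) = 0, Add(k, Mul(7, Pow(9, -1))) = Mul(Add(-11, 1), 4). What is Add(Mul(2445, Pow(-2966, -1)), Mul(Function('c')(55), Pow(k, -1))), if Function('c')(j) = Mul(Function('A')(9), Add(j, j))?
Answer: Rational(-2445, 2966) ≈ -0.82434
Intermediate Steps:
k = Rational(-367, 9) (k = Add(Rational(-7, 9), Mul(Add(-11, 1), 4)) = Add(Rational(-7, 9), Mul(-10, 4)) = Add(Rational(-7, 9), -40) = Rational(-367, 9) ≈ -40.778)
Function('c')(j) = 0 (Function('c')(j) = Mul(0, Add(j, j)) = Mul(0, Mul(2, j)) = 0)
Add(Mul(2445, Pow(-2966, -1)), Mul(Function('c')(55), Pow(k, -1))) = Add(Mul(2445, Pow(-2966, -1)), Mul(0, Pow(Rational(-367, 9), -1))) = Add(Mul(2445, Rational(-1, 2966)), Mul(0, Rational(-9, 367))) = Add(Rational(-2445, 2966), 0) = Rational(-2445, 2966)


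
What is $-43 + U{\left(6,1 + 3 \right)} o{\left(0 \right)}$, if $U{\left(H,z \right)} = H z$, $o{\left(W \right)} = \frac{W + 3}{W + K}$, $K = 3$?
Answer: $-19$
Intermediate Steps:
$o{\left(W \right)} = 1$ ($o{\left(W \right)} = \frac{W + 3}{W + 3} = \frac{3 + W}{3 + W} = 1$)
$-43 + U{\left(6,1 + 3 \right)} o{\left(0 \right)} = -43 + 6 \left(1 + 3\right) 1 = -43 + 6 \cdot 4 \cdot 1 = -43 + 24 \cdot 1 = -43 + 24 = -19$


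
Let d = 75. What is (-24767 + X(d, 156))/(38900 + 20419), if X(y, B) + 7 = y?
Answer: -8233/19773 ≈ -0.41638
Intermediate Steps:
X(y, B) = -7 + y
(-24767 + X(d, 156))/(38900 + 20419) = (-24767 + (-7 + 75))/(38900 + 20419) = (-24767 + 68)/59319 = -24699*1/59319 = -8233/19773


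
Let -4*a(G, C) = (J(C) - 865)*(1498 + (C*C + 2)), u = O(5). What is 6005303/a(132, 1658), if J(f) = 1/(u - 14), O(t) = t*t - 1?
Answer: 30026515/2973595392 ≈ 0.010098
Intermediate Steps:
O(t) = -1 + t² (O(t) = t² - 1 = -1 + t²)
u = 24 (u = -1 + 5² = -1 + 25 = 24)
J(f) = ⅒ (J(f) = 1/(24 - 14) = 1/10 = ⅒)
a(G, C) = 648675/2 + 8649*C²/40 (a(G, C) = -(⅒ - 865)*(1498 + (C*C + 2))/4 = -(-8649)*(1498 + (C² + 2))/40 = -(-8649)*(1498 + (2 + C²))/40 = -(-8649)*(1500 + C²)/40 = -(-1297350 - 8649*C²/10)/4 = 648675/2 + 8649*C²/40)
6005303/a(132, 1658) = 6005303/(648675/2 + (8649/40)*1658²) = 6005303/(648675/2 + (8649/40)*2748964) = 6005303/(648675/2 + 5943947409/10) = 6005303/(2973595392/5) = 6005303*(5/2973595392) = 30026515/2973595392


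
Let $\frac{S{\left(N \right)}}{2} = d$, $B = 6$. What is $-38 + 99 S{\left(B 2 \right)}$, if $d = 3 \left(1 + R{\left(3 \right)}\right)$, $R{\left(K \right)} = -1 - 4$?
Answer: $-2414$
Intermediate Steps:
$R{\left(K \right)} = -5$ ($R{\left(K \right)} = -1 - 4 = -5$)
$d = -12$ ($d = 3 \left(1 - 5\right) = 3 \left(-4\right) = -12$)
$S{\left(N \right)} = -24$ ($S{\left(N \right)} = 2 \left(-12\right) = -24$)
$-38 + 99 S{\left(B 2 \right)} = -38 + 99 \left(-24\right) = -38 - 2376 = -2414$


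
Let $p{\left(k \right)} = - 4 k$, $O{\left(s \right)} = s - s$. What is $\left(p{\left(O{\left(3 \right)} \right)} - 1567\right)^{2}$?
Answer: $2455489$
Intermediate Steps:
$O{\left(s \right)} = 0$
$\left(p{\left(O{\left(3 \right)} \right)} - 1567\right)^{2} = \left(\left(-4\right) 0 - 1567\right)^{2} = \left(0 - 1567\right)^{2} = \left(-1567\right)^{2} = 2455489$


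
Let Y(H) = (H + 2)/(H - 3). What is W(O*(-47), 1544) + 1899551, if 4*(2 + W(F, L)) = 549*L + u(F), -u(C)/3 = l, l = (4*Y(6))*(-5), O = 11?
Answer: 2111503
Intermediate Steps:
Y(H) = (2 + H)/(-3 + H)
l = -160/3 (l = (4*((2 + 6)/(-3 + 6)))*(-5) = (4*(8/3))*(-5) = (32/3)*(-5) = -160/3 ≈ -53.333)
u(C) = 160 (u(C) = -3*(-160/3) = 160)
W(F, L) = 38 + 549*L/4 (W(F, L) = -2 + (549*L + 160)/4 = -2 + (160 + 549*L)/4 = -2 + (40 + 549*L/4) = 38 + 549*L/4)
W(O*(-47), 1544) + 1899551 = (38 + (549/4)*1544) + 1899551 = (38 + 211914) + 1899551 = 211952 + 1899551 = 2111503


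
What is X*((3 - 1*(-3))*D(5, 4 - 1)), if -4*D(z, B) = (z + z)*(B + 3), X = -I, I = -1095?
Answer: -98550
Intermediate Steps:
X = 1095 (X = -1*(-1095) = 1095)
D(z, B) = -z*(3 + B)/2 (D(z, B) = -(z + z)*(B + 3)/4 = -2*z*(3 + B)/4 = -z*(3 + B)/2)
X*((3 - 1*(-3))*D(5, 4 - 1)) = 1095*((3 - 1*(-3))*(-½*5*(3 + (4 - 1)))) = 1095*((3 + 3)*(-½*5*(3 + 3))) = 1095*(6*(-½*5*6)) = 1095*(6*(-15)) = 1095*(-90) = -98550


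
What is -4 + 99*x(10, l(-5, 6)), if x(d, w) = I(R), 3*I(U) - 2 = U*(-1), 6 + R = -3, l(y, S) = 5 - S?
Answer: 359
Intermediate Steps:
R = -9 (R = -6 - 3 = -9)
I(U) = 2/3 - U/3 (I(U) = 2/3 + (U*(-1))/3 = 2/3 + (-U)/3 = 2/3 - U/3)
x(d, w) = 11/3 (x(d, w) = 2/3 - 1/3*(-9) = 2/3 + 3 = 11/3)
-4 + 99*x(10, l(-5, 6)) = -4 + 99*(11/3) = -4 + 363 = 359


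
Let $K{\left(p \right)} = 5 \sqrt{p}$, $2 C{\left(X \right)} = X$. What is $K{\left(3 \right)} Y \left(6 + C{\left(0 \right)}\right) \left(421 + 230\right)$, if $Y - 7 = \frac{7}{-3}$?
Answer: $91140 \sqrt{3} \approx 1.5786 \cdot 10^{5}$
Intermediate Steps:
$C{\left(X \right)} = \frac{X}{2}$
$Y = \frac{14}{3}$ ($Y = 7 + \frac{7}{-3} = 7 + 7 \left(- \frac{1}{3}\right) = 7 - \frac{7}{3} = \frac{14}{3} \approx 4.6667$)
$K{\left(3 \right)} Y \left(6 + C{\left(0 \right)}\right) \left(421 + 230\right) = 5 \sqrt{3} \cdot \frac{14}{3} \left(6 + \frac{1}{2} \cdot 0\right) \left(421 + 230\right) = \frac{70 \sqrt{3}}{3} \left(6 + 0\right) 651 = \frac{70 \sqrt{3}}{3} \cdot 6 \cdot 651 = 140 \sqrt{3} \cdot 651 = 91140 \sqrt{3}$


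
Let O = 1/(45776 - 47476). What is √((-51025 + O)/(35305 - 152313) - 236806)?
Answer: I*√5855997390125606779/4972840 ≈ 486.63*I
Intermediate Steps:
O = -1/1700 (O = 1/(-1700) = -1/1700 ≈ -0.00058824)
√((-51025 + O)/(35305 - 152313) - 236806) = √((-51025 - 1/1700)/(35305 - 152313) - 236806) = √(-86742501/1700/(-117008) - 236806) = √(-86742501/1700*(-1/117008) - 236806) = √(86742501/198913600 - 236806) = √(-47103847219099/198913600) = I*√5855997390125606779/4972840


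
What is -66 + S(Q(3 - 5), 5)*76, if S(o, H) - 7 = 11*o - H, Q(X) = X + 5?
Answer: 2594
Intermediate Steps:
Q(X) = 5 + X
S(o, H) = 7 - H + 11*o (S(o, H) = 7 + (11*o - H) = 7 + (-H + 11*o) = 7 - H + 11*o)
-66 + S(Q(3 - 5), 5)*76 = -66 + (7 - 1*5 + 11*(5 + (3 - 5)))*76 = -66 + (7 - 5 + 11*(5 - 2))*76 = -66 + (7 - 5 + 11*3)*76 = -66 + (7 - 5 + 33)*76 = -66 + 35*76 = -66 + 2660 = 2594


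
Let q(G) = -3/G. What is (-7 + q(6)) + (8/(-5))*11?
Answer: -251/10 ≈ -25.100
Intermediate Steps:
(-7 + q(6)) + (8/(-5))*11 = (-7 - 3/6) + (8/(-5))*11 = (-7 - 3*1/6) + (8*(-1/5))*11 = (-7 - 1/2) - 8/5*11 = -15/2 - 88/5 = -251/10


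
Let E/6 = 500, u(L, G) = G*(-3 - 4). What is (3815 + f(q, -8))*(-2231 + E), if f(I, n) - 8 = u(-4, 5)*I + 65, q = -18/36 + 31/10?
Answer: 2919893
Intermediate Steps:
u(L, G) = -7*G (u(L, G) = G*(-7) = -7*G)
q = 13/5 (q = -18*1/36 + 31*(⅒) = -½ + 31/10 = 13/5 ≈ 2.6000)
E = 3000 (E = 6*500 = 3000)
f(I, n) = 73 - 35*I (f(I, n) = 8 + ((-7*5)*I + 65) = 8 + (-35*I + 65) = 8 + (65 - 35*I) = 73 - 35*I)
(3815 + f(q, -8))*(-2231 + E) = (3815 + (73 - 35*13/5))*(-2231 + 3000) = (3815 + (73 - 91))*769 = (3815 - 18)*769 = 3797*769 = 2919893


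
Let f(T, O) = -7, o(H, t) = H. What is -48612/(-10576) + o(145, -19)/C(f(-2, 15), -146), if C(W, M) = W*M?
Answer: 6401873/1351084 ≈ 4.7383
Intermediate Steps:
C(W, M) = M*W
-48612/(-10576) + o(145, -19)/C(f(-2, 15), -146) = -48612/(-10576) + 145/((-146*(-7))) = -48612*(-1/10576) + 145/1022 = 12153/2644 + 145*(1/1022) = 12153/2644 + 145/1022 = 6401873/1351084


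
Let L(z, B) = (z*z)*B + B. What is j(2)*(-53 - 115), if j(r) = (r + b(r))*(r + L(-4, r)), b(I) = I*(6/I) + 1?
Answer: -54432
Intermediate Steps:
L(z, B) = B + B*z**2 (L(z, B) = z**2*B + B = B*z**2 + B = B + B*z**2)
b(I) = 7 (b(I) = 6 + 1 = 7)
j(r) = 18*r*(7 + r) (j(r) = (r + 7)*(r + r*(1 + (-4)**2)) = (7 + r)*(r + r*(1 + 16)) = (7 + r)*(r + r*17) = (7 + r)*(r + 17*r) = (7 + r)*(18*r) = 18*r*(7 + r))
j(2)*(-53 - 115) = (18*2*(7 + 2))*(-53 - 115) = (18*2*9)*(-168) = 324*(-168) = -54432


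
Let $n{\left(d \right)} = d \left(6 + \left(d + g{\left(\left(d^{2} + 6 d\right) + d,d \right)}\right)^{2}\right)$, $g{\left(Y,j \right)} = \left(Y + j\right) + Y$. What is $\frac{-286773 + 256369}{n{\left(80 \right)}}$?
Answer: $- \frac{7601}{3964928120} \approx -1.9171 \cdot 10^{-6}$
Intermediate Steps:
$g{\left(Y,j \right)} = j + 2 Y$
$n{\left(d \right)} = d \left(6 + \left(2 d^{2} + 16 d\right)^{2}\right)$ ($n{\left(d \right)} = d \left(6 + \left(d + \left(d + 2 \left(\left(d^{2} + 6 d\right) + d\right)\right)\right)^{2}\right) = d \left(6 + \left(d + \left(d + 2 \left(d^{2} + 7 d\right)\right)\right)^{2}\right) = d \left(6 + \left(d + \left(d + \left(2 d^{2} + 14 d\right)\right)\right)^{2}\right) = d \left(6 + \left(d + \left(2 d^{2} + 15 d\right)\right)^{2}\right) = d \left(6 + \left(2 d^{2} + 16 d\right)^{2}\right)$)
$\frac{-286773 + 256369}{n{\left(80 \right)}} = \frac{-286773 + 256369}{6 \cdot 80 + 4 \cdot 80^{3} \left(8 + 80\right)^{2}} = - \frac{30404}{480 + 4 \cdot 512000 \cdot 88^{2}} = - \frac{30404}{480 + 4 \cdot 512000 \cdot 7744} = - \frac{30404}{480 + 15859712000} = - \frac{30404}{15859712480} = \left(-30404\right) \frac{1}{15859712480} = - \frac{7601}{3964928120}$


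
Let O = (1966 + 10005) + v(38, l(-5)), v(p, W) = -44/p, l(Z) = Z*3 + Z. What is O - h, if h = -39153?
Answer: 971334/19 ≈ 51123.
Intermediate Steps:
l(Z) = 4*Z (l(Z) = 3*Z + Z = 4*Z)
O = 227427/19 (O = (1966 + 10005) - 44/38 = 11971 - 44*1/38 = 11971 - 22/19 = 227427/19 ≈ 11970.)
O - h = 227427/19 - 1*(-39153) = 227427/19 + 39153 = 971334/19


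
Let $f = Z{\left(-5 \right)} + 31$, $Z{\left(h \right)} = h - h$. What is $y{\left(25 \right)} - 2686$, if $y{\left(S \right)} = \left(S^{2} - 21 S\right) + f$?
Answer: $-2555$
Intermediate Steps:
$Z{\left(h \right)} = 0$
$f = 31$ ($f = 0 + 31 = 31$)
$y{\left(S \right)} = 31 + S^{2} - 21 S$ ($y{\left(S \right)} = \left(S^{2} - 21 S\right) + 31 = 31 + S^{2} - 21 S$)
$y{\left(25 \right)} - 2686 = \left(31 + 25^{2} - 525\right) - 2686 = \left(31 + 625 - 525\right) - 2686 = 131 - 2686 = -2555$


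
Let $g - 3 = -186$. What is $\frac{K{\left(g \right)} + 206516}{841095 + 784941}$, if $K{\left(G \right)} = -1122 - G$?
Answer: $\frac{205577}{1626036} \approx 0.12643$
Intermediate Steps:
$g = -183$ ($g = 3 - 186 = -183$)
$\frac{K{\left(g \right)} + 206516}{841095 + 784941} = \frac{\left(-1122 - -183\right) + 206516}{841095 + 784941} = \frac{\left(-1122 + 183\right) + 206516}{1626036} = \left(-939 + 206516\right) \frac{1}{1626036} = 205577 \cdot \frac{1}{1626036} = \frac{205577}{1626036}$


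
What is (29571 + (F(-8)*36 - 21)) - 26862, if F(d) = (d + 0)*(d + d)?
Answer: 7296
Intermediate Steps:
F(d) = 2*d² (F(d) = d*(2*d) = 2*d²)
(29571 + (F(-8)*36 - 21)) - 26862 = (29571 + ((2*(-8)²)*36 - 21)) - 26862 = (29571 + ((2*64)*36 - 21)) - 26862 = (29571 + (128*36 - 21)) - 26862 = (29571 + (4608 - 21)) - 26862 = (29571 + 4587) - 26862 = 34158 - 26862 = 7296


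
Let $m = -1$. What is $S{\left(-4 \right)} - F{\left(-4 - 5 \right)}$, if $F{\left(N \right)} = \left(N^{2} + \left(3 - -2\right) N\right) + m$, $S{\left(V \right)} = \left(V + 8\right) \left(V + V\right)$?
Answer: $-67$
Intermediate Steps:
$S{\left(V \right)} = 2 V \left(8 + V\right)$ ($S{\left(V \right)} = \left(8 + V\right) 2 V = 2 V \left(8 + V\right)$)
$F{\left(N \right)} = -1 + N^{2} + 5 N$ ($F{\left(N \right)} = \left(N^{2} + \left(3 - -2\right) N\right) - 1 = \left(N^{2} + \left(3 + 2\right) N\right) - 1 = \left(N^{2} + 5 N\right) - 1 = -1 + N^{2} + 5 N$)
$S{\left(-4 \right)} - F{\left(-4 - 5 \right)} = 2 \left(-4\right) \left(8 - 4\right) - \left(-1 + \left(-4 - 5\right)^{2} + 5 \left(-4 - 5\right)\right) = 2 \left(-4\right) 4 - \left(-1 + \left(-4 - 5\right)^{2} + 5 \left(-4 - 5\right)\right) = -32 - \left(-1 + \left(-9\right)^{2} + 5 \left(-9\right)\right) = -32 - \left(-1 + 81 - 45\right) = -32 - 35 = -67$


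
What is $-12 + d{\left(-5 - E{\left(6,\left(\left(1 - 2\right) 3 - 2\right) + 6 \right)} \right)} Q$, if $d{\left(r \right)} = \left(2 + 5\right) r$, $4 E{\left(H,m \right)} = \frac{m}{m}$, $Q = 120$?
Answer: $-4422$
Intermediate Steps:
$E{\left(H,m \right)} = \frac{1}{4}$ ($E{\left(H,m \right)} = \frac{m \frac{1}{m}}{4} = \frac{1}{4} \cdot 1 = \frac{1}{4}$)
$d{\left(r \right)} = 7 r$
$-12 + d{\left(-5 - E{\left(6,\left(\left(1 - 2\right) 3 - 2\right) + 6 \right)} \right)} Q = -12 + 7 \left(-5 - \frac{1}{4}\right) 120 = -12 + 7 \left(- \frac{21}{4}\right) 120 = -12 - 4410 = -4422$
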